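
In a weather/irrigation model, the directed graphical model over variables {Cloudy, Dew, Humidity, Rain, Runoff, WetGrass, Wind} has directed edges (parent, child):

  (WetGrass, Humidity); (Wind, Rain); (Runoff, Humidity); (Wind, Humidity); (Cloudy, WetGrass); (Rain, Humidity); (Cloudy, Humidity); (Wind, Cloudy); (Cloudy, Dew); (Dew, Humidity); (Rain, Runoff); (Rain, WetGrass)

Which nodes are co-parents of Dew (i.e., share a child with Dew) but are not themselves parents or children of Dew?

{Rain, Runoff, WetGrass, Wind}

Children of Dew: Humidity.
  Humidity: Cloudy, Rain, Runoff, WetGrass, Wind
Excluding nodes already adjacent to Dew (Cloudy, Humidity), the co-parent-only contribution is {Rain, Runoff, WetGrass, Wind}.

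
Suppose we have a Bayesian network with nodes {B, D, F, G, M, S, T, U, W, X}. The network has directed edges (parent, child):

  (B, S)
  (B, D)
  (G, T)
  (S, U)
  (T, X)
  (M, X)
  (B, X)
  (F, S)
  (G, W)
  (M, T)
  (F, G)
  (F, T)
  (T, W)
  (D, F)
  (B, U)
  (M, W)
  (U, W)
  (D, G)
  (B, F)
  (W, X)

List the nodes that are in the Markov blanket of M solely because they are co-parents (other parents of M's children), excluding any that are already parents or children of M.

Children of M: T, W, X.
  T also has parents F, G.
  W also has parents G, T, U.
  parents(X) \ {M} = {B, T, W}.
Excluding nodes already adjacent to M (T, W, X), the co-parent-only contribution is {B, F, G, U}.

{B, F, G, U}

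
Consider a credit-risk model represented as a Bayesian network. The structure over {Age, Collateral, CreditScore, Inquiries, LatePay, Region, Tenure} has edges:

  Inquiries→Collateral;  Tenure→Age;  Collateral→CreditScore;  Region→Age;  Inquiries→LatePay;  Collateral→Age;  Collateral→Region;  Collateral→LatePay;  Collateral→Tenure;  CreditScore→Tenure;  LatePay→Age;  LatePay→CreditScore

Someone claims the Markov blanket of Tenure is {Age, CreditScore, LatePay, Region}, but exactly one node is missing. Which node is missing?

The Markov blanket of a node is its parents, its children, and the other parents of its children.
Ch(Tenure) = {Age}.
Tenure's parents: Collateral, CreditScore.
Co-parents of Tenure (other parents of its children):
  Age also has parents Collateral, LatePay, Region.
MB(Tenure) = {Age, Collateral, CreditScore, LatePay, Region}.
Comparing with the claimed set, Collateral is missing.

Collateral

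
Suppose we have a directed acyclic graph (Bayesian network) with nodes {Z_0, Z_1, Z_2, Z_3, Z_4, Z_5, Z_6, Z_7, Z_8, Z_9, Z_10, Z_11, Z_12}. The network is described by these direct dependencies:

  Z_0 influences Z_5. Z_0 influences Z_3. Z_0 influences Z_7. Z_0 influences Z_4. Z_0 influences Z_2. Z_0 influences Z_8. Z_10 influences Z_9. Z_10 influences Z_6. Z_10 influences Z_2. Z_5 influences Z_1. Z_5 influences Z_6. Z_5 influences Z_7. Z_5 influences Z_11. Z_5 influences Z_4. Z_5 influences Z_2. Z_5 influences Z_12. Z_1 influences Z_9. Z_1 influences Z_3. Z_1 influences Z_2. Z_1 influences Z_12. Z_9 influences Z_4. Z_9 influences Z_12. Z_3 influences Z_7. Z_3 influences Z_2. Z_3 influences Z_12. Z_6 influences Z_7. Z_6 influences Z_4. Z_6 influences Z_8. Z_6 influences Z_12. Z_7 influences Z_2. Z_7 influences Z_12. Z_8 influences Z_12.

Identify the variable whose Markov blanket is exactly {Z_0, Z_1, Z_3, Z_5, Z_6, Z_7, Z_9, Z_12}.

Z_8

The target node must have every member of {Z_0, Z_1, Z_3, Z_5, Z_6, Z_7, Z_9, Z_12} as a parent, child, or co-parent, and no others.
Parents of Z_8: Z_0, Z_6; children: Z_12; co-parents: Z_1, Z_3, Z_5, Z_6, Z_7, Z_9.
These exactly cover the given set, so the node is Z_8.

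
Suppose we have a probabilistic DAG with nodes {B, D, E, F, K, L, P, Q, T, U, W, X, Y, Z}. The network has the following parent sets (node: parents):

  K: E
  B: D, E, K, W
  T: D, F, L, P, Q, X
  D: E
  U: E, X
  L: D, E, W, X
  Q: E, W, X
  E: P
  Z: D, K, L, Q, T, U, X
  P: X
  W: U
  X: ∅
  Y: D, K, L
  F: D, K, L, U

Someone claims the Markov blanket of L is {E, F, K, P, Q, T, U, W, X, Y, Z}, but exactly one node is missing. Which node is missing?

By definition, MB(L) is built from L's parents, L's children, and the co-parents of L.
L's children: F, T, Y, Z.
L has parents D, E, W, X.
Other parents of L's children:
  F's other parents are D, K, U.
  T also has parents D, F, P, Q, X.
  Y's other parents are D, K.
  parents(Z) \ {L} = {D, K, Q, T, U, X}.
MB(L) = {D, E, F, K, P, Q, T, U, W, X, Y, Z}.
Comparing with the claimed set, D is missing.

D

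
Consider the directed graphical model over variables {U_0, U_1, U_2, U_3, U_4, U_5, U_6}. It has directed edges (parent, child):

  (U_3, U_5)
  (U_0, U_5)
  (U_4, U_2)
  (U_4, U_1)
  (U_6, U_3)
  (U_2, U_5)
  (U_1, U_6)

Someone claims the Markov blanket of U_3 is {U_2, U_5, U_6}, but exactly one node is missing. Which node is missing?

Children of U_3: U_5.
U_3 has parent U_6.
Parents of each child, excluding U_3:
  U_5: U_0, U_2
MB(U_3) = {U_0, U_2, U_5, U_6}.
Comparing with the claimed set, U_0 is missing.

U_0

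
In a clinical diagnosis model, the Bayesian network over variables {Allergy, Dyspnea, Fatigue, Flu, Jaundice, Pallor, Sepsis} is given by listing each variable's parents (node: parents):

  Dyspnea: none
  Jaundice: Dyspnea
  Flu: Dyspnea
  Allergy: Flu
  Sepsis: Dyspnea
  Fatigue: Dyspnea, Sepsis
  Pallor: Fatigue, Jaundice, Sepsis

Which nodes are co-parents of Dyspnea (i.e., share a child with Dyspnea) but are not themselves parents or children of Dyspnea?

Children of Dyspnea: Fatigue, Flu, Jaundice, Sepsis.
  Jaundice has no other parent.
  Flu: no additional parents.
  Sepsis: no additional parents.
  parents(Fatigue) \ {Dyspnea} = {Sepsis}.
Excluding nodes already adjacent to Dyspnea (Fatigue, Flu, Jaundice, Sepsis), the co-parent-only contribution is {}.

{}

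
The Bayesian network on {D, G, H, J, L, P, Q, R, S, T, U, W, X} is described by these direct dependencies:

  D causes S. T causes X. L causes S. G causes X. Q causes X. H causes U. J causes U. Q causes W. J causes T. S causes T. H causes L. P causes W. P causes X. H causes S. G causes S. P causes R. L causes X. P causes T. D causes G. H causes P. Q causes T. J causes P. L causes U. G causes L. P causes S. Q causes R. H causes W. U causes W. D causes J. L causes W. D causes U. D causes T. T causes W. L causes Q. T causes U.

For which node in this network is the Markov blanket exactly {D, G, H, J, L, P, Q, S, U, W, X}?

The target node must have every member of {D, G, H, J, L, P, Q, S, U, W, X} as a parent, child, or co-parent, and no others.
Parents of T: D, J, P, Q, S; children: U, W, X; co-parents: D, G, H, J, L, P, Q, U.
These exactly cover the given set, so the node is T.

T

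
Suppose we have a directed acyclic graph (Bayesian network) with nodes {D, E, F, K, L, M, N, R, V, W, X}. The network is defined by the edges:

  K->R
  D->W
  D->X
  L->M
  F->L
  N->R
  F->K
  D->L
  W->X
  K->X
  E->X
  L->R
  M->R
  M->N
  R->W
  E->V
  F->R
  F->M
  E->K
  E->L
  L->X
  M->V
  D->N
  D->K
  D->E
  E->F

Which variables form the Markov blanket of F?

{D, E, K, L, M, N, R}

A node's Markov blanket = Pa ∪ Ch ∪ (parents of Ch other than the node itself).
Parents of F: E.
F has children K, L, M, R.
Co-parents of F (other parents of its children):
  K: D, E
  L: D, E
  M: L
  R: K, L, M, N
MB(F) = {D, E, K, L, M, N, R}.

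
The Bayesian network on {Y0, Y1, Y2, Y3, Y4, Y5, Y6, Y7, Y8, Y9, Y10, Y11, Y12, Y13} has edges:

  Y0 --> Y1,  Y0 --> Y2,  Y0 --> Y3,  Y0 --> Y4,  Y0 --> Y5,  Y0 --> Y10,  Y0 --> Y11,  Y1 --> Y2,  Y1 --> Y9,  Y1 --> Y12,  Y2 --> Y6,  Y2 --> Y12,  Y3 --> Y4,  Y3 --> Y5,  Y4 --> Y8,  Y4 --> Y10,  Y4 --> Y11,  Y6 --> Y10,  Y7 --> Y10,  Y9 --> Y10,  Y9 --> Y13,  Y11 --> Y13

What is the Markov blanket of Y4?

Y4 has children Y8, Y10, Y11.
Y4 has parents Y0, Y3.
Parents of each child, excluding Y4:
  Y8: no additional parents.
  Y10's other parents are Y0, Y6, Y7, Y9.
  parents(Y11) \ {Y4} = {Y0}.
So the Markov blanket of Y4 is {Y0, Y3, Y6, Y7, Y8, Y9, Y10, Y11}.

{Y0, Y3, Y6, Y7, Y8, Y9, Y10, Y11}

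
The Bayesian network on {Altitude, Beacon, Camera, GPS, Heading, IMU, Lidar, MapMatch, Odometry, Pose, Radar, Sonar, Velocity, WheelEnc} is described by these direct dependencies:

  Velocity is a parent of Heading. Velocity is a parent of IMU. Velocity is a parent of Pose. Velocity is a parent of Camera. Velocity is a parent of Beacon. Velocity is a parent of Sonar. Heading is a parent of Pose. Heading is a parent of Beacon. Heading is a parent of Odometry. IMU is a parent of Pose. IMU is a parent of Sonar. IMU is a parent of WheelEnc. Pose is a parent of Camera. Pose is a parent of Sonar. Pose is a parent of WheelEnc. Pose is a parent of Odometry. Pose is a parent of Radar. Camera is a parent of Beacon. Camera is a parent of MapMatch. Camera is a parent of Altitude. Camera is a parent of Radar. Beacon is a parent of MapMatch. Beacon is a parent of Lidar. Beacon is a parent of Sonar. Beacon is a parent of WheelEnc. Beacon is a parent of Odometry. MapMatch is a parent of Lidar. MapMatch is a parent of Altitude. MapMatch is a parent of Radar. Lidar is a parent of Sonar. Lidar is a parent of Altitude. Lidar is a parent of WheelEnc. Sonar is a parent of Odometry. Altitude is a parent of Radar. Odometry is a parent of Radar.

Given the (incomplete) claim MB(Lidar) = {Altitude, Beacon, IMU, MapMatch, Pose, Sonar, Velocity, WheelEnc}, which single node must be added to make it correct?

Lidar's children: Altitude, Sonar, WheelEnc.
Pa(Lidar) = {Beacon, MapMatch}.
Other parents of Lidar's children:
  parents(Sonar) \ {Lidar} = {Beacon, IMU, Pose, Velocity}.
  parents(Altitude) \ {Lidar} = {Camera, MapMatch}.
  WheelEnc also has parents Beacon, IMU, Pose.
MB(Lidar) = {Altitude, Beacon, Camera, IMU, MapMatch, Pose, Sonar, Velocity, WheelEnc}.
Comparing with the claimed set, Camera is missing.

Camera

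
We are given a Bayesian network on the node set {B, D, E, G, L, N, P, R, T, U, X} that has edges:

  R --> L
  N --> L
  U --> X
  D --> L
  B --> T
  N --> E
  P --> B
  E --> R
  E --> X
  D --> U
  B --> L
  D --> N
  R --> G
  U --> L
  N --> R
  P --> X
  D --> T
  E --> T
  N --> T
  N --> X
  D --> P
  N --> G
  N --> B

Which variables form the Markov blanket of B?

{D, E, L, N, P, R, T, U}

A node's Markov blanket = Pa ∪ Ch ∪ (parents of Ch other than the node itself).
B's children: L, T.
B has parents N, P.
For each child, the remaining parents (spouses of B):
  T: D, E, N
  L: D, N, R, U
MB(B) = {D, E, L, N, P, R, T, U}.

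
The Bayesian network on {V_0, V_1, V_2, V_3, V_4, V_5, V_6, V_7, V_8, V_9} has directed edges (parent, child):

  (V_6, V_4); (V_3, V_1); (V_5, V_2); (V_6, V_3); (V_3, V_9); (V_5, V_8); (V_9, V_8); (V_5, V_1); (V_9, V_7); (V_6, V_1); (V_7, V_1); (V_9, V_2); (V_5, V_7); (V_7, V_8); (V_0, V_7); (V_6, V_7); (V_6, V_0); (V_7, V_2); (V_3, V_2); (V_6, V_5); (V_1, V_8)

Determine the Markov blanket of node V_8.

{V_1, V_5, V_7, V_9}

V_8's parents: V_1, V_5, V_7, V_9.
V_8 has no children.
With no children, V_8 has no spouses; the co-parent set is empty.
Taking the union gives {V_1, V_5, V_7, V_9}.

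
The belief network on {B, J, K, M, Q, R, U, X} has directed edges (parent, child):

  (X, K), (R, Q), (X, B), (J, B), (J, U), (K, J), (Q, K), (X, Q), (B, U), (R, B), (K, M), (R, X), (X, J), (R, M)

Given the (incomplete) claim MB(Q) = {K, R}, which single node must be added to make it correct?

X

Q has parents R, X.
Ch(Q) = {K}.
Co-parents of Q (other parents of its children):
  K also has parent X.
MB(Q) = {K, R, X}.
Comparing with the claimed set, X is missing.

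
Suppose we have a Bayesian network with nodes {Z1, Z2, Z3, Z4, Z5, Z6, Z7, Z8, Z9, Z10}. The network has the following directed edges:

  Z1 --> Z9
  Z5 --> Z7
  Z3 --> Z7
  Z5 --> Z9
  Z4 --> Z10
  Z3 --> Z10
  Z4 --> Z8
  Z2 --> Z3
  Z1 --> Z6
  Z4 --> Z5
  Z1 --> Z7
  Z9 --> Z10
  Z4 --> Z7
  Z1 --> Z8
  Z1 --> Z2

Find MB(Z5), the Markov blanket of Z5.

{Z1, Z3, Z4, Z7, Z9}

Z5 has children Z7, Z9.
Pa(Z5) = {Z4}.
Parents of each child, excluding Z5:
  Z7 also has parents Z1, Z3, Z4.
  parents(Z9) \ {Z5} = {Z1}.
Union: {Z4} ∪ {Z7, Z9} ∪ {Z1, Z3, Z4} = {Z1, Z3, Z4, Z7, Z9}.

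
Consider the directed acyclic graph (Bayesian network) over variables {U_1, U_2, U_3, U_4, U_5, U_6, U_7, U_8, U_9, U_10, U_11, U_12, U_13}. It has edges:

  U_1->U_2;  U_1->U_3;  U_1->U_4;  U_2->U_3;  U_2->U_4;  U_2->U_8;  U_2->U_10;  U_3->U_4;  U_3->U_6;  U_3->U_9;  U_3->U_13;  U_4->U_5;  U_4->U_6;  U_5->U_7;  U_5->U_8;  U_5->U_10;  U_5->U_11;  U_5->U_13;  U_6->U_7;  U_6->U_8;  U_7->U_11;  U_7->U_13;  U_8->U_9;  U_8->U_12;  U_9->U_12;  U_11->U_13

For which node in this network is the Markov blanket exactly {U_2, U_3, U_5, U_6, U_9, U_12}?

U_8

The target node must have every member of {U_2, U_3, U_5, U_6, U_9, U_12} as a parent, child, or co-parent, and no others.
Parents of U_8: U_2, U_5, U_6; children: U_9, U_12; co-parents: U_3, U_9.
These exactly cover the given set, so the node is U_8.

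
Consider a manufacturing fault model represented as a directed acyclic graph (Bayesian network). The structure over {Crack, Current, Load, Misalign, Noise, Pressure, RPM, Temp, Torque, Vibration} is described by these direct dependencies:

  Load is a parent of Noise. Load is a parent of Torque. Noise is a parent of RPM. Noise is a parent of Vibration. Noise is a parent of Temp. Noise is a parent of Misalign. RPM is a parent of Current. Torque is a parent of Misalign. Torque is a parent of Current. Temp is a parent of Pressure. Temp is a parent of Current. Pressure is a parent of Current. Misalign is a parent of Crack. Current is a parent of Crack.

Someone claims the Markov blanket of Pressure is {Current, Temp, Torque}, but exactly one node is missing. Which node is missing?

Pressure has parent Temp.
Ch(Pressure) = {Current}.
For each child, the remaining parents (spouses of Pressure):
  Current: RPM, Temp, Torque
MB(Pressure) = {Current, RPM, Temp, Torque}.
Comparing with the claimed set, RPM is missing.

RPM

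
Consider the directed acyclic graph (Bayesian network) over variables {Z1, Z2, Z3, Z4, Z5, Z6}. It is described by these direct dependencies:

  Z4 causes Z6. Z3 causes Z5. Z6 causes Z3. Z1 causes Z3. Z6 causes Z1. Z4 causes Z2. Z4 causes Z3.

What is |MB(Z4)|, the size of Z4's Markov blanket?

Recall MB(v) = parents ∪ children ∪ spouses, where spouses are the other parents of v's children.
Parents of Z4: none.
Ch(Z4) = {Z2, Z3, Z6}.
Parents of each child, excluding Z4:
  Z6: no additional parents.
  Z2 has no other parent.
  Z3's other parents are Z1, Z6.
MB(Z4) = {Z1, Z2, Z3, Z6}, which has 4 nodes.

4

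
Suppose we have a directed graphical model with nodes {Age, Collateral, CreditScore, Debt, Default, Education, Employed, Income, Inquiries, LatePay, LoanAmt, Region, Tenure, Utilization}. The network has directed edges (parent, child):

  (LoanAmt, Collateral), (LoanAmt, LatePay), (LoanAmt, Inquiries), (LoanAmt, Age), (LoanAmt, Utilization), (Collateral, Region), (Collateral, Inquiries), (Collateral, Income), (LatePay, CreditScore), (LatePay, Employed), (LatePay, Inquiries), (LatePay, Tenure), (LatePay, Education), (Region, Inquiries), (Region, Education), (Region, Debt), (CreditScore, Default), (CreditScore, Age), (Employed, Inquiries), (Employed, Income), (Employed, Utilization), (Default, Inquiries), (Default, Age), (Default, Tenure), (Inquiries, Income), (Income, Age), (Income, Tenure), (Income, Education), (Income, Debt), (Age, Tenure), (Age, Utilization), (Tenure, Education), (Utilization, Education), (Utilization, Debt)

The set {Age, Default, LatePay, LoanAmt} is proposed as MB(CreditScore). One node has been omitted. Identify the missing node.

Pa(CreditScore) = {LatePay}.
CreditScore has children Age, Default.
Other parents of CreditScore's children:
  Default: no additional parents.
  Age also has parents Default, Income, LoanAmt.
MB(CreditScore) = {Age, Default, Income, LatePay, LoanAmt}.
Comparing with the claimed set, Income is missing.

Income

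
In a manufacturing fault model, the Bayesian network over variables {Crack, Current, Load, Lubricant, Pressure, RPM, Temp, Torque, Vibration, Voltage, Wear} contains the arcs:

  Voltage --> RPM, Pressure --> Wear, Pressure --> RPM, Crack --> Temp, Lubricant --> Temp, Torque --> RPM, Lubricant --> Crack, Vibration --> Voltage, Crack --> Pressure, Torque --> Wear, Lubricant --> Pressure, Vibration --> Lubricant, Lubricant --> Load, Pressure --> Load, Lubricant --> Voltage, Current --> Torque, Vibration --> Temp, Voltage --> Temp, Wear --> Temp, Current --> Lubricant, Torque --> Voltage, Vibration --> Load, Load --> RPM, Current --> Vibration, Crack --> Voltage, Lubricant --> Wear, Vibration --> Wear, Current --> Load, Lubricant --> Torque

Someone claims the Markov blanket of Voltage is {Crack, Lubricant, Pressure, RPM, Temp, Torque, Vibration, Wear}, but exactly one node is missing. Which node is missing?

Load

Parents of Voltage: Crack, Lubricant, Torque, Vibration.
Voltage's children: RPM, Temp.
Other parents of Voltage's children:
  Temp's other parents are Crack, Lubricant, Vibration, Wear.
  RPM also has parents Load, Pressure, Torque.
MB(Voltage) = {Crack, Load, Lubricant, Pressure, RPM, Temp, Torque, Vibration, Wear}.
Comparing with the claimed set, Load is missing.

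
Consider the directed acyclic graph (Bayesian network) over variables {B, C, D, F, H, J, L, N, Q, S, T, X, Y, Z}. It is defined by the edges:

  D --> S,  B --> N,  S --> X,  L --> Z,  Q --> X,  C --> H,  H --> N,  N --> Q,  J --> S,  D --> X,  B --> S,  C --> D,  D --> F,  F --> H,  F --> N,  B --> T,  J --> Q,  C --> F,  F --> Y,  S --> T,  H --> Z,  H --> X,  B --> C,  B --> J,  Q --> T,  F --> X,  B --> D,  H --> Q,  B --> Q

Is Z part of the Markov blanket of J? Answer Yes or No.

No

Recall MB(v) = parents ∪ children ∪ spouses, where spouses are the other parents of v's children.
Ch(J) = {Q, S}.
Parents of J: B.
For each child, the remaining parents (spouses of J):
  Q: B, H, N
  S: B, D
MB(J) = {B, D, H, N, Q, S}; Z is not in this set.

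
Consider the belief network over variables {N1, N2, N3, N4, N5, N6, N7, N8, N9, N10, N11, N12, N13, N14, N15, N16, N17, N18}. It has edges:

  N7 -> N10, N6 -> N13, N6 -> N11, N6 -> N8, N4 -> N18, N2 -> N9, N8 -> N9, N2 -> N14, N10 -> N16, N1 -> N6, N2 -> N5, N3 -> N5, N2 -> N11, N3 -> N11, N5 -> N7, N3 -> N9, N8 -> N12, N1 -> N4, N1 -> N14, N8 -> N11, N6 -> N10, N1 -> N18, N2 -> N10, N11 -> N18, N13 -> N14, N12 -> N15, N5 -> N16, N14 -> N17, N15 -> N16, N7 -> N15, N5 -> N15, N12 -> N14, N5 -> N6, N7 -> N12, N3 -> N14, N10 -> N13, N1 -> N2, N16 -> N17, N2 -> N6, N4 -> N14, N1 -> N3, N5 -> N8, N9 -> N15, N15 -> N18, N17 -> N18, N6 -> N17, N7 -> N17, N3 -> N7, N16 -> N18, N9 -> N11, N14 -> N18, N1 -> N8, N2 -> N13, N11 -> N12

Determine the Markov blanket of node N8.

A node's Markov blanket = Pa ∪ Ch ∪ (parents of Ch other than the node itself).
Children of N8: N9, N11, N12.
Pa(N8) = {N1, N5, N6}.
For each child, the remaining parents (spouses of N8):
  N9's other parents are N2, N3.
  N11 also has parents N2, N3, N6, N9.
  parents(N12) \ {N8} = {N7, N11}.
Union: {N1, N5, N6} ∪ {N9, N11, N12} ∪ {N2, N3, N6, N7, N9, N11} = {N1, N2, N3, N5, N6, N7, N9, N11, N12}.

{N1, N2, N3, N5, N6, N7, N9, N11, N12}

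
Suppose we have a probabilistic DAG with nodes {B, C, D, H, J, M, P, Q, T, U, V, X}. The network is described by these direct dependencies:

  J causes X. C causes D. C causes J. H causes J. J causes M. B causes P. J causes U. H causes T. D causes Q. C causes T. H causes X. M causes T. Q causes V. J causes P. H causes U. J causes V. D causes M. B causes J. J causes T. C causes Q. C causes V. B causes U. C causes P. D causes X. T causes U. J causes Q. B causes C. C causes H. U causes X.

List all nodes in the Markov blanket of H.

{B, C, D, J, M, T, U, X}

H's parents: C.
H has children J, T, U, X.
Parents of each child, excluding H:
  J's other parents are B, C.
  parents(T) \ {H} = {C, J, M}.
  U also has parents B, J, T.
  parents(X) \ {H} = {D, J, U}.
MB(H) = {B, C, D, J, M, T, U, X}.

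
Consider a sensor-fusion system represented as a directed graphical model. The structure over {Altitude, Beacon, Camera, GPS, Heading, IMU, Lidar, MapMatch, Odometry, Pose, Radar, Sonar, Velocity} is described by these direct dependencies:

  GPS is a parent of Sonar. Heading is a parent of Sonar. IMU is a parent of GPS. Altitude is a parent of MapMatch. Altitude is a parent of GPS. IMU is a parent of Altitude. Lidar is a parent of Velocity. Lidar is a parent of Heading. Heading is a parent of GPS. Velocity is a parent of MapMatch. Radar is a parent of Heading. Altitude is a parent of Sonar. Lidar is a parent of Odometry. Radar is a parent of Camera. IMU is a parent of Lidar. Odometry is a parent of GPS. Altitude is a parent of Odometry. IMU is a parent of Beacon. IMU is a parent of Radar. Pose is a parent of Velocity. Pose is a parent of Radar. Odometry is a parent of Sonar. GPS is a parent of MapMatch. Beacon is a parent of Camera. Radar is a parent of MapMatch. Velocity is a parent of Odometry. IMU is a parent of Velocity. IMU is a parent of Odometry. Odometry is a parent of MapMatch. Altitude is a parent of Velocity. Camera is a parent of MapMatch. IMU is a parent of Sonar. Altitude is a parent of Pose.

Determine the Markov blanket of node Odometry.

{Altitude, Camera, GPS, Heading, IMU, Lidar, MapMatch, Radar, Sonar, Velocity}

Pa(Odometry) = {Altitude, IMU, Lidar, Velocity}.
Odometry's children: GPS, MapMatch, Sonar.
Other parents of Odometry's children:
  GPS's other parents are Altitude, Heading, IMU.
  MapMatch's other parents are Altitude, Camera, GPS, Radar, Velocity.
  Sonar's other parents are Altitude, GPS, Heading, IMU.
MB(Odometry) = {Altitude, Camera, GPS, Heading, IMU, Lidar, MapMatch, Radar, Sonar, Velocity}.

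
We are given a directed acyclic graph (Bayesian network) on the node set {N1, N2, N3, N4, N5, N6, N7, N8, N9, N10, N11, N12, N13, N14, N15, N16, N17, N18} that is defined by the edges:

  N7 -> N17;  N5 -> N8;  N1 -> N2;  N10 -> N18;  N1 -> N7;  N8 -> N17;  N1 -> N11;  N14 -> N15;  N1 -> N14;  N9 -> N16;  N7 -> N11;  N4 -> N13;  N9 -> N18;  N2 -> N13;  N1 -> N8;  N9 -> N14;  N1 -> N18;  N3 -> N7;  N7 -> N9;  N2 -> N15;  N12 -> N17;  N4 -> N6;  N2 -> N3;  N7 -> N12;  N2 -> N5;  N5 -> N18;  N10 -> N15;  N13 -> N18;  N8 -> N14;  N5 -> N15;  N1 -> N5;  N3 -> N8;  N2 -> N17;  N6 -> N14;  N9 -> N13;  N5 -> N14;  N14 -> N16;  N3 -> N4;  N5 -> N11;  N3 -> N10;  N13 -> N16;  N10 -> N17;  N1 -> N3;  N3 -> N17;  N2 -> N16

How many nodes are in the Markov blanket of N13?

9

By definition, MB(N13) is built from N13's parents, N13's children, and the co-parents of N13.
N13's parents: N2, N4, N9.
Children of N13: N16, N18.
For each child, the remaining parents (spouses of N13):
  N16: N2, N9, N14
  N18: N1, N5, N9, N10
MB(N13) = {N1, N2, N4, N5, N9, N10, N14, N16, N18}, which has 9 nodes.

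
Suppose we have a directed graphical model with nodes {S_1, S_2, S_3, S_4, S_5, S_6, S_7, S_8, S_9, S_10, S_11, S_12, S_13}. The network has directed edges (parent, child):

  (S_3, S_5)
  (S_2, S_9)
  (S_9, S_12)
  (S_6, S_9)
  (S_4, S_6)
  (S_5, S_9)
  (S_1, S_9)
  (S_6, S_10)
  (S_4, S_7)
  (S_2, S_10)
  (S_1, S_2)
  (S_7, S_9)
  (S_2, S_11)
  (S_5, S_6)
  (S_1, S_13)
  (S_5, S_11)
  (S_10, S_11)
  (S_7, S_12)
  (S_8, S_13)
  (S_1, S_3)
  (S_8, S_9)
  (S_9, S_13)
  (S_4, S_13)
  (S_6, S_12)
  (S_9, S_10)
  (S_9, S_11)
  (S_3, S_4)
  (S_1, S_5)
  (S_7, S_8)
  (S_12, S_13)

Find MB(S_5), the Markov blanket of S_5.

{S_1, S_2, S_3, S_4, S_6, S_7, S_8, S_9, S_10, S_11}

S_5's parents: S_1, S_3.
Children of S_5: S_6, S_9, S_11.
Co-parents of S_5 (other parents of its children):
  parents(S_6) \ {S_5} = {S_4}.
  parents(S_9) \ {S_5} = {S_1, S_2, S_6, S_7, S_8}.
  parents(S_11) \ {S_5} = {S_2, S_9, S_10}.
MB(S_5) = {S_1, S_2, S_3, S_4, S_6, S_7, S_8, S_9, S_10, S_11}.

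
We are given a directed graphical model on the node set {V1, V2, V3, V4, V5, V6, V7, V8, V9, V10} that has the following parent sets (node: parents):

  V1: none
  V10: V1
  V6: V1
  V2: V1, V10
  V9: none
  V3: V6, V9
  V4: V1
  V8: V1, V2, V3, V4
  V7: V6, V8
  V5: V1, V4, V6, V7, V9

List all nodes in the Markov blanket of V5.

{V1, V4, V6, V7, V9}

By definition, MB(V5) is built from V5's parents, V5's children, and the co-parents of V5.
Pa(V5) = {V1, V4, V6, V7, V9}.
V5 has no children.
V5 has no children, so there are no co-parents.
MB(V5) = {V1, V4, V6, V7, V9}.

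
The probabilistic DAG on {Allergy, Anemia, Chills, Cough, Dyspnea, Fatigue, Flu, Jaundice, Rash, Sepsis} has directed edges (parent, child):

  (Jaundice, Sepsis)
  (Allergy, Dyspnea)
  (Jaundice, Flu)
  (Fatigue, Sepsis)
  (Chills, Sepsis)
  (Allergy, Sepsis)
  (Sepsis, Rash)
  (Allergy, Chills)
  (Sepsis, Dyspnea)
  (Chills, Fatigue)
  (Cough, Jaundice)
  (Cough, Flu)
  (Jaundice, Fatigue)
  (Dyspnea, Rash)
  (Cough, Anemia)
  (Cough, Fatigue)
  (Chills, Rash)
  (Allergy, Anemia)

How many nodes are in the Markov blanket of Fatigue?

A node's Markov blanket = Pa ∪ Ch ∪ (parents of Ch other than the node itself).
Fatigue has child Sepsis.
Parents of Fatigue: Chills, Cough, Jaundice.
For each child, the remaining parents (spouses of Fatigue):
  Sepsis's other parents are Allergy, Chills, Jaundice.
MB(Fatigue) = {Allergy, Chills, Cough, Jaundice, Sepsis}, which has 5 nodes.

5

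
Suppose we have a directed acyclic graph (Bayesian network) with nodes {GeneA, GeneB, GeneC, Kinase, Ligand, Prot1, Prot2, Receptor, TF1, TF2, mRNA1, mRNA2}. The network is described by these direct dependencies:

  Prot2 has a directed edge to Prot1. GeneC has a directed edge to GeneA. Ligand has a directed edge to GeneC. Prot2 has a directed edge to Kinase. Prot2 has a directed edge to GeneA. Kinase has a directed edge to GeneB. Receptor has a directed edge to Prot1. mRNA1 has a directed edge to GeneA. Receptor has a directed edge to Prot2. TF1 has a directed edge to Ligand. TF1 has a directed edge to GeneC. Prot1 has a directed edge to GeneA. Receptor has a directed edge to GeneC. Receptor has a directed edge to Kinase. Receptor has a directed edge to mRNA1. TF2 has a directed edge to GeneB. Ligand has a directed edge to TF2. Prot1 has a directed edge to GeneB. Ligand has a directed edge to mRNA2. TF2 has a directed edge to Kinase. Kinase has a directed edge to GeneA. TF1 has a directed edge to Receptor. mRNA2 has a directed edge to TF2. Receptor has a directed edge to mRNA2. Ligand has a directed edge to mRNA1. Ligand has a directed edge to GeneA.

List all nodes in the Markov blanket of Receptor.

{GeneC, Kinase, Ligand, Prot1, Prot2, TF1, TF2, mRNA1, mRNA2}

A node's Markov blanket = Pa ∪ Ch ∪ (parents of Ch other than the node itself).
Receptor's children: GeneC, Kinase, Prot1, Prot2, mRNA1, mRNA2.
Receptor has parent TF1.
Co-parents of Receptor (other parents of its children):
  GeneC: Ligand, TF1
  mRNA2: Ligand
  Prot2: —
  Prot1: Prot2
  Kinase: Prot2, TF2
  mRNA1: Ligand
Union: {TF1} ∪ {GeneC, Kinase, Prot1, Prot2, mRNA1, mRNA2} ∪ {Ligand, Prot2, TF1, TF2} = {GeneC, Kinase, Ligand, Prot1, Prot2, TF1, TF2, mRNA1, mRNA2}.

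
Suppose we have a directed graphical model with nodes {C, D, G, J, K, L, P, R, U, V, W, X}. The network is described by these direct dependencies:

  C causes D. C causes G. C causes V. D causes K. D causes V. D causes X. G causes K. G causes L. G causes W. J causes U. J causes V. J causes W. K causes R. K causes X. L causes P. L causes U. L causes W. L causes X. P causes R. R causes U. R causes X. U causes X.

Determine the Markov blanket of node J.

{C, D, G, L, R, U, V, W}

J has children U, V, W.
Parents of J: none.
Parents of each child, excluding J:
  parents(U) \ {J} = {L, R}.
  parents(V) \ {J} = {C, D}.
  W's other parents are G, L.
MB(J) = {C, D, G, L, R, U, V, W}.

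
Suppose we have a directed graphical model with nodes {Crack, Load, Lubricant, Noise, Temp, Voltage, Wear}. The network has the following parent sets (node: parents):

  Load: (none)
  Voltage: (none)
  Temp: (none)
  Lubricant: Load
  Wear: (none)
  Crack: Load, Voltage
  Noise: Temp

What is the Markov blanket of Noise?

{Temp}

Noise has parent Temp.
Children of Noise: none.
Noise has no children, so there are no co-parents.
So the Markov blanket of Noise is {Temp}.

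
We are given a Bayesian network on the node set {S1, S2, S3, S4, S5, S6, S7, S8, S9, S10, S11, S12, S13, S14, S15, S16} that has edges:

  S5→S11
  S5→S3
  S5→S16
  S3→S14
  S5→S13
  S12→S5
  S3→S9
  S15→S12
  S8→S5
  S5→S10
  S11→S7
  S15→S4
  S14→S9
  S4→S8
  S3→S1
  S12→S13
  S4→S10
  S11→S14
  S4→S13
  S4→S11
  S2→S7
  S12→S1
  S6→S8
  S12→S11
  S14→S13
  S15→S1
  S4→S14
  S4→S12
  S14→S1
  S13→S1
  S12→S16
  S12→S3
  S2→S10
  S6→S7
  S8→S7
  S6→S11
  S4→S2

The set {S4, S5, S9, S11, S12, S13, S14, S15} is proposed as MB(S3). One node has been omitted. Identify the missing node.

S3's parents: S5, S12.
S3 has children S1, S9, S14.
Co-parents of S3 (other parents of its children):
  S14: S4, S11
  S1: S12, S13, S14, S15
  S9: S14
MB(S3) = {S1, S4, S5, S9, S11, S12, S13, S14, S15}.
Comparing with the claimed set, S1 is missing.

S1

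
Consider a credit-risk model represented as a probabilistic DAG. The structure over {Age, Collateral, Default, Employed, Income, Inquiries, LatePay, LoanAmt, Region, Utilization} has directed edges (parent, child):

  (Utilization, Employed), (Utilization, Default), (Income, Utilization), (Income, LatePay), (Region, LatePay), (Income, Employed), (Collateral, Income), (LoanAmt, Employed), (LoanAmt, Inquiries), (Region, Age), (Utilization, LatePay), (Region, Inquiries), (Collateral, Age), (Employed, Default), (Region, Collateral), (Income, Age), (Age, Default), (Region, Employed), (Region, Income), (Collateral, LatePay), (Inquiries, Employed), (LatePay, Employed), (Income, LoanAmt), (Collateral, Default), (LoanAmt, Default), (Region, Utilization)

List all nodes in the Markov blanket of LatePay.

Recall MB(v) = parents ∪ children ∪ spouses, where spouses are the other parents of v's children.
Pa(LatePay) = {Collateral, Income, Region, Utilization}.
Ch(LatePay) = {Employed}.
For each child, the remaining parents (spouses of LatePay):
  parents(Employed) \ {LatePay} = {Income, Inquiries, LoanAmt, Region, Utilization}.
Taking the union gives {Collateral, Employed, Income, Inquiries, LoanAmt, Region, Utilization}.

{Collateral, Employed, Income, Inquiries, LoanAmt, Region, Utilization}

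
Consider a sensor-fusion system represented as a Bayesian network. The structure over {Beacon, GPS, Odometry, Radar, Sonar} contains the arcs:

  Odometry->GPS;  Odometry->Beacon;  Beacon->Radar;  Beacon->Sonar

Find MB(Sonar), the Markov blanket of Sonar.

{Beacon}

Parents of Sonar: Beacon.
Ch(Sonar) = {}.
Sonar has no children, so there are no co-parents.
Taking the union gives {Beacon}.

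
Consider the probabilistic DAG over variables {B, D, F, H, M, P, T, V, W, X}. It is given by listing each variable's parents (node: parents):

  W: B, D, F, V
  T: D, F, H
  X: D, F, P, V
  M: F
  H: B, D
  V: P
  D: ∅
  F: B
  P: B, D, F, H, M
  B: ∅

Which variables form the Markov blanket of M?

{B, D, F, H, P}

M has parent F.
M's children: P.
For each child, the remaining parents (spouses of M):
  P: B, D, F, H
MB(M) = {B, D, F, H, P}.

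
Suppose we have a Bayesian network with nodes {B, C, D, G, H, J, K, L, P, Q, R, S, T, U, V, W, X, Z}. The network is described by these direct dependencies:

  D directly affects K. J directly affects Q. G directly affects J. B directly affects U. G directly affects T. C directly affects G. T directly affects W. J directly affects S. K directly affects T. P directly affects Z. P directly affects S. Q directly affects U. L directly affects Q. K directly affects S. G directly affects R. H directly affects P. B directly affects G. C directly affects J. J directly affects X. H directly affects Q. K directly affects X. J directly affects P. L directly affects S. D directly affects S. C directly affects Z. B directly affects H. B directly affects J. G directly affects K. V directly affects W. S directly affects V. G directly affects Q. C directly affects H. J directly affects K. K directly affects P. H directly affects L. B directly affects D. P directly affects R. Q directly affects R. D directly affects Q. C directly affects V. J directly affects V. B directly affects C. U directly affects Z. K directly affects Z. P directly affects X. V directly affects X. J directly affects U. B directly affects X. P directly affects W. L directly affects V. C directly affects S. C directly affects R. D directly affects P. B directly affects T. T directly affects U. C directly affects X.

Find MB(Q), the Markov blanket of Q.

Recall MB(v) = parents ∪ children ∪ spouses, where spouses are the other parents of v's children.
Children of Q: R, U.
Q has parents D, G, H, J, L.
Co-parents of Q (other parents of its children):
  R's other parents are C, G, P.
  parents(U) \ {Q} = {B, J, T}.
Taking the union gives {B, C, D, G, H, J, L, P, R, T, U}.

{B, C, D, G, H, J, L, P, R, T, U}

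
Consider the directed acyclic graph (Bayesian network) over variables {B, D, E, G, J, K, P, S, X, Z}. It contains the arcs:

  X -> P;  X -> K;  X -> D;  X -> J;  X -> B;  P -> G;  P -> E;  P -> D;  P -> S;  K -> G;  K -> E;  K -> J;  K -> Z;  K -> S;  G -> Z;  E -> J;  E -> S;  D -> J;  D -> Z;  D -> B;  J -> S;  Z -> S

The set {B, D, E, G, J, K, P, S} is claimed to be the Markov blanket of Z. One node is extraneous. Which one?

Parents of Z: D, G, K.
Z's children: S.
Parents of each child, excluding Z:
  S's other parents are E, J, K, P.
MB(Z) = {D, E, G, J, K, P, S}.
B is neither a parent, child, nor co-parent of Z, so it does not belong.

B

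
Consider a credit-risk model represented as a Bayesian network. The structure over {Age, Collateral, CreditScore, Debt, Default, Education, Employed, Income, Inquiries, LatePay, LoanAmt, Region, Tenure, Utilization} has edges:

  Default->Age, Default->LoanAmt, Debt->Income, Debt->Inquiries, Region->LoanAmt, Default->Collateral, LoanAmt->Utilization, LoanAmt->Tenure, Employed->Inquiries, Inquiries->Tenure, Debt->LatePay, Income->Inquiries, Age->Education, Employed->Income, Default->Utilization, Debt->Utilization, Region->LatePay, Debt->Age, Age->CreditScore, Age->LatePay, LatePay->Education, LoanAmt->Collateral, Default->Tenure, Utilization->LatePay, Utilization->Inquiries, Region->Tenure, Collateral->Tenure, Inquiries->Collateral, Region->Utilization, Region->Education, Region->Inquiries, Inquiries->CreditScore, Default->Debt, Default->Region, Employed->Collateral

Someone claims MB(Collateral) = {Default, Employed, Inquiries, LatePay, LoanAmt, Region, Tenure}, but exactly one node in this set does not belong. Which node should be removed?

A node's Markov blanket = Pa ∪ Ch ∪ (parents of Ch other than the node itself).
Collateral's children: Tenure.
Pa(Collateral) = {Default, Employed, Inquiries, LoanAmt}.
Other parents of Collateral's children:
  Tenure's other parents are Default, Inquiries, LoanAmt, Region.
MB(Collateral) = {Default, Employed, Inquiries, LoanAmt, Region, Tenure}.
LatePay is neither a parent, child, nor co-parent of Collateral, so it does not belong.

LatePay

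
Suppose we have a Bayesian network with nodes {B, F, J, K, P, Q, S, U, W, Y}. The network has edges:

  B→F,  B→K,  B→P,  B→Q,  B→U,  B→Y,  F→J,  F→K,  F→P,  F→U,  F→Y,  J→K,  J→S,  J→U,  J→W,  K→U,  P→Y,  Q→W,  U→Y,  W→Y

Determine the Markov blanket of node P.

Parents of P: B, F.
P's children: Y.
For each child, the remaining parents (spouses of P):
  Y also has parents B, F, U, W.
Taking the union gives {B, F, U, W, Y}.

{B, F, U, W, Y}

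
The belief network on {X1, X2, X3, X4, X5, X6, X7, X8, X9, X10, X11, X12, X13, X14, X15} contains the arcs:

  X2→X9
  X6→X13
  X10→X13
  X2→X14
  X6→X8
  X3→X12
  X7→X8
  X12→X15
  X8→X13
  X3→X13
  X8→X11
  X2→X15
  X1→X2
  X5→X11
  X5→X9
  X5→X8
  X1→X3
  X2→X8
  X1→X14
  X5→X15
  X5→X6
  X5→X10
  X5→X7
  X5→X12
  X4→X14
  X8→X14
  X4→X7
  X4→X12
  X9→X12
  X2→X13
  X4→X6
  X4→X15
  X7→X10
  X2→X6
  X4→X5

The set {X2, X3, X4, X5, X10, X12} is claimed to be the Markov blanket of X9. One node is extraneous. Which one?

X10

Parents of X9: X2, X5.
Ch(X9) = {X12}.
Co-parents of X9 (other parents of its children):
  X12's other parents are X3, X4, X5.
MB(X9) = {X2, X3, X4, X5, X12}.
X10 is neither a parent, child, nor co-parent of X9, so it does not belong.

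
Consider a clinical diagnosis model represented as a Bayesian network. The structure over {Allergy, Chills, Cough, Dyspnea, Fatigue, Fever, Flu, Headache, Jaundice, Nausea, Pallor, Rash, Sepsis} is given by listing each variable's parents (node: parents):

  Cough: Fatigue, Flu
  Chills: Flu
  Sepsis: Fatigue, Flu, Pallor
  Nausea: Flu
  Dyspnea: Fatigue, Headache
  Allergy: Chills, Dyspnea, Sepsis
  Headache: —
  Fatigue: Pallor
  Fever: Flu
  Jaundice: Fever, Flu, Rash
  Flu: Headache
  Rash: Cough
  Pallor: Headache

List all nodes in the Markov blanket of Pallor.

Pallor's parents: Headache.
Pallor's children: Fatigue, Sepsis.
Parents of each child, excluding Pallor:
  Fatigue: —
  Sepsis: Fatigue, Flu
Taking the union gives {Fatigue, Flu, Headache, Sepsis}.

{Fatigue, Flu, Headache, Sepsis}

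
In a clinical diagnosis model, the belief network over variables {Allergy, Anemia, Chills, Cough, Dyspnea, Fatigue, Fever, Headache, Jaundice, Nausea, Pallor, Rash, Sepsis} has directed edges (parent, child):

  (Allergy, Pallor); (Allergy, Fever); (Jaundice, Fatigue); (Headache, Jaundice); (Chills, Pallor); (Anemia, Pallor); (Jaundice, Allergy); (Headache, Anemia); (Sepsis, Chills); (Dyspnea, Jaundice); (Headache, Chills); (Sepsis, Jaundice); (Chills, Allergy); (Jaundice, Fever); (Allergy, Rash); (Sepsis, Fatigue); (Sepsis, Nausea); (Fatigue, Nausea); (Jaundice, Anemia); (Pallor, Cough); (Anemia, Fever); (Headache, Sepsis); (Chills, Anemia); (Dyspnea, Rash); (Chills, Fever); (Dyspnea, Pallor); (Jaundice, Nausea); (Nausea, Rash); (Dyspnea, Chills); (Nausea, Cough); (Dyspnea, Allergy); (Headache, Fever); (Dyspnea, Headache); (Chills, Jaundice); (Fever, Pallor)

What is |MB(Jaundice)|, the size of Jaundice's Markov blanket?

A node's Markov blanket = Pa ∪ Ch ∪ (parents of Ch other than the node itself).
Jaundice's parents: Chills, Dyspnea, Headache, Sepsis.
Children of Jaundice: Allergy, Anemia, Fatigue, Fever, Nausea.
Other parents of Jaundice's children:
  parents(Allergy) \ {Jaundice} = {Chills, Dyspnea}.
  Fatigue's other parent is Sepsis.
  Anemia also has parents Chills, Headache.
  parents(Fever) \ {Jaundice} = {Allergy, Anemia, Chills, Headache}.
  Nausea also has parents Fatigue, Sepsis.
MB(Jaundice) = {Allergy, Anemia, Chills, Dyspnea, Fatigue, Fever, Headache, Nausea, Sepsis}, which has 9 nodes.

9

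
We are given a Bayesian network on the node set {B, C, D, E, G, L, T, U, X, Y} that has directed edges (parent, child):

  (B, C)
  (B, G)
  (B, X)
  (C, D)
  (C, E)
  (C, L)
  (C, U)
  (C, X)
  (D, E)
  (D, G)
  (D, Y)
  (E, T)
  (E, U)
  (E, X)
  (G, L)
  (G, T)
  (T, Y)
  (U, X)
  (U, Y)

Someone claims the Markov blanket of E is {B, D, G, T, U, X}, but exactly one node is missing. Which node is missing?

A node's Markov blanket = Pa ∪ Ch ∪ (parents of Ch other than the node itself).
E has children T, U, X.
E's parents: C, D.
For each child, the remaining parents (spouses of E):
  T: G
  U: C
  X: B, C, U
MB(E) = {B, C, D, G, T, U, X}.
Comparing with the claimed set, C is missing.

C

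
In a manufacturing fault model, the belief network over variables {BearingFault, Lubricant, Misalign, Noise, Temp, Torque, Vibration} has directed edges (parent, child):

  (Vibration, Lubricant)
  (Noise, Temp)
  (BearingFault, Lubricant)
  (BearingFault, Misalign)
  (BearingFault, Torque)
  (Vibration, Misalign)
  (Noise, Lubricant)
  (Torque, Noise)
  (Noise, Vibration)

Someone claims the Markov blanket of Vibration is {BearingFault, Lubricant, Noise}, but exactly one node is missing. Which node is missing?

Misalign

A node's Markov blanket = Pa ∪ Ch ∪ (parents of Ch other than the node itself).
Parents of Vibration: Noise.
Vibration has children Lubricant, Misalign.
For each child, the remaining parents (spouses of Vibration):
  parents(Misalign) \ {Vibration} = {BearingFault}.
  parents(Lubricant) \ {Vibration} = {BearingFault, Noise}.
MB(Vibration) = {BearingFault, Lubricant, Misalign, Noise}.
Comparing with the claimed set, Misalign is missing.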